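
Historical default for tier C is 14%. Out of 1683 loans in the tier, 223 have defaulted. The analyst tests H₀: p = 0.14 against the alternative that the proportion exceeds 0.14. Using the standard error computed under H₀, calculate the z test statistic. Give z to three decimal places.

z = -0.887

p̂ = 223/1683 ≈ 0.13250.
Standard error under H₀: √(0.14×0.86/1683) = 0.00846.
z = (0.13250 − 0.14)/0.00846 = -0.00750/0.00846 = -0.887.
p-value = P(Z > -0.887) ≈ 0.8123.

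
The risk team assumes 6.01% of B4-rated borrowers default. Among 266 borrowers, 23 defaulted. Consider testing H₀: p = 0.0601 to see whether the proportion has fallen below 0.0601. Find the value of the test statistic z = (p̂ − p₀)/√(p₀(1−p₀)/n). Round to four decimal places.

p̂ = 23/266 ≈ 0.0864662.
Under H₀, SE = √(0.0601·0.9399/266) = √(0.000212361) = 0.0145726.
z = (0.0864662 − 0.0601)/0.0145726 = 0.0263662/0.0145726 = 1.8093.

z = 1.8093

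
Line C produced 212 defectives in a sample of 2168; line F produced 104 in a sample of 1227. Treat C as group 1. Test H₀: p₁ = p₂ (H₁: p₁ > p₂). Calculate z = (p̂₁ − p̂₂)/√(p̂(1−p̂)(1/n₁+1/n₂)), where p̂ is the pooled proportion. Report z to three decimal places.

p̂₁ = 212/2168 ≈ 0.09779, p̂₂ = 104/1227 ≈ 0.08476.
Pooled p̂ = (212+104)/(2168+1227) = 316/3395 = 0.09308.
SE = √(0.0844145 × 0.00127625) = 0.01038.
z = (0.09779 − 0.08476)/0.01038 = 0.01303/0.01038 = 1.255.

z = 1.255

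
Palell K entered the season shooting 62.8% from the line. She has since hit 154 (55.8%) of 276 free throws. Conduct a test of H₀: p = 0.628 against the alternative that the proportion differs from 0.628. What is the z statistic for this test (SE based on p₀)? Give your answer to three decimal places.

z = -2.407

p̂ = 154/276 ≈ 0.55797.
SE = √(p₀(1−p₀)/n) = √(0.23362/276) = 0.02909.
z = (0.55797 − 0.628)/0.02909 = -0.07003/0.02909 = -2.407.
Two-sided p-value ≈ 2·Φ(−2.407) = 0.0161.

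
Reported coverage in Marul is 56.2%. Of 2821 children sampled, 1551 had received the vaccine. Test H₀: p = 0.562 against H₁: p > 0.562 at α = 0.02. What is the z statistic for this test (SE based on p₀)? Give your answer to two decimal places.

z = -1.31

p̂ = 1551/2821 ≈ 0.5498.
Standard error under H₀: √(0.562×0.438/2821) = 0.0093.
z = (0.5498 − 0.562)/0.0093 = -0.0122/0.0093 = -1.31.
p-value = P(Z > -1.306) ≈ 0.9041, so at α = 0.02 we fail to reject H₀.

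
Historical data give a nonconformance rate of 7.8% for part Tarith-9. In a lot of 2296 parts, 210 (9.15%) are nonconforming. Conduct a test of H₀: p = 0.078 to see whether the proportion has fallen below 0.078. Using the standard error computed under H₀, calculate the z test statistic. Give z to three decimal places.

z = 2.406

p̂ = 210/2296 ≈ 0.0914634.
Under H₀, SE = √(0.078·0.922/2296) = √(3.13223e-05) = 0.0055966.
z = (0.0914634 − 0.078)/0.0055966 = 0.0134634/0.0055966 = 2.406.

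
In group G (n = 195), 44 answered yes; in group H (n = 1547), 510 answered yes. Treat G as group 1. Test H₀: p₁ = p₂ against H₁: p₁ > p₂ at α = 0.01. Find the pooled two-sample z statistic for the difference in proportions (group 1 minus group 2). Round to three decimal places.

z = -2.940

p̂₁ = 44/195 = 0.22564, p̂₂ = 510/1547 = 0.32967.
Pooled p̂ = (44+510)/(195+1547) = 554/1742 = 0.31803.
SE = √(0.216885 × 0.00577462) = 0.03539.
z = (0.22564 − 0.32967)/0.03539 = -0.10403/0.03539 = -2.940.
p-value = P(Z > -2.940) ≈ 0.9984, so at α = 0.01 we fail to reject H₀.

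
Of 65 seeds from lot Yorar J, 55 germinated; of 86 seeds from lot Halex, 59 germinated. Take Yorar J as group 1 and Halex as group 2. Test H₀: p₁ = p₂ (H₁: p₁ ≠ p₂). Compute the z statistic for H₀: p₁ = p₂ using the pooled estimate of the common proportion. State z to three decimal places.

z = 2.265

p̂₁ = 55/65 ≈ 0.84615, p̂₂ = 59/86 ≈ 0.68605.
Pooled p̂ = (55+59)/(65+86) = 114/151 = 0.75497.
SE = √(p̂(1−p̂)(1/n₁+1/n₂)) = √(0.75497·0.24503·0.0270125) = √(0.0049971) = 0.07069.
z = (0.84615 − 0.68605)/0.07069 = 0.16010/0.07069 = 2.265.
p-value = 2·P(Z > 2.265) ≈ 0.0235.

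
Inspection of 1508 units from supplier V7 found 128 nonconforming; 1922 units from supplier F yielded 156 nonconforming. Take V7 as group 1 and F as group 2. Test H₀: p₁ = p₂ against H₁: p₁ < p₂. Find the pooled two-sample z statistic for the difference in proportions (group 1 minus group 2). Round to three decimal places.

z = 0.392

p̂₁ = 128/1508 = 0.084881, p̂₂ = 156/1922 = 0.081165.
Pooled p̂ = (128+156)/(1508+1922) = 284/3430 = 0.082799.
SE = √(p̂(1−p̂)(1/n₁+1/n₂)) = √(0.082799·0.917201·0.00118342) = √(8.98728e-05) = 0.009480.
z = (0.084881 − 0.081165)/0.009480 = 0.003716/0.009480 = 0.392.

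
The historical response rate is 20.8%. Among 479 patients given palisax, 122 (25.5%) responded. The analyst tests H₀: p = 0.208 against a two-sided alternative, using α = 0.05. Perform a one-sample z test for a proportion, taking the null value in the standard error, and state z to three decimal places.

p̂ = 122/479 ≈ 0.254697.
Standard error under H₀: √(0.208×0.792/479) = 0.018545.
z = (0.254697 − 0.208)/0.018545 = 0.046697/0.018545 = 2.518.
Two-sided p-value ≈ 2·Φ(−2.518) = 0.0118; since p < α = 0.05, reject H₀.

z = 2.518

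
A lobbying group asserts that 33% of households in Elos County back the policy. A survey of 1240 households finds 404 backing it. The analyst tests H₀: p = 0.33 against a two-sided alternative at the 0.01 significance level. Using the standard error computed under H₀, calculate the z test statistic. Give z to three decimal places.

p̂ = 404/1240 = 0.32581.
Standard error under H₀: √(0.33×0.67/1240) = 0.01335.
z = (0.32581 − 0.33)/0.01335 = -0.00419/0.01335 = -0.314.
p-value = 2·P(Z > 0.314) ≈ 0.7535; since p > α = 0.01, fail to reject H₀.

z = -0.314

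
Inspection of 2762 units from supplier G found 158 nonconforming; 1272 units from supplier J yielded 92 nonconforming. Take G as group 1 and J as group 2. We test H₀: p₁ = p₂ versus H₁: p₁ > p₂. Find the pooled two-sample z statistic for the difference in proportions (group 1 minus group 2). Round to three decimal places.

z = -1.851

p̂₁ = 158/2762 ≈ 0.057205, p̂₂ = 92/1272 ≈ 0.072327.
Pooled p̂ = (158+92)/(2762+1272) = 250/4034 = 0.061973.
SE = √(p̂(1−p̂)(1/n₁+1/n₂)) = √(0.061973·0.938027·0.00114822) = √(6.6749e-05) = 0.008170.
z = (0.057205 − 0.072327)/0.008170 = -0.015122/0.008170 = -1.851.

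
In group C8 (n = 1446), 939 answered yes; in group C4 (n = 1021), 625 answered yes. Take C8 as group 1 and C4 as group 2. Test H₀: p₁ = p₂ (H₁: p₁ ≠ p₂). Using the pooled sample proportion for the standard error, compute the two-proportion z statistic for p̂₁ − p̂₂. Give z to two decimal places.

z = 1.89

p̂₁ = 939/1446 = 0.6494, p̂₂ = 625/1021 = 0.6121.
Pooled p̂ = (939+625)/(1446+1021) = 1564/2467 = 0.6340.
SE = √(0.232052 × 0.00167099) = 0.0197.
z = (0.6494 − 0.6121)/0.0197 = 0.0373/0.0197 = 1.89.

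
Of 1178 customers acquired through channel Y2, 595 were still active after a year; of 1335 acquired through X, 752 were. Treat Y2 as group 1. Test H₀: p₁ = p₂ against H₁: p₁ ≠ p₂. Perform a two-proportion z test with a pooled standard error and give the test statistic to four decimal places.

p̂₁ = 595/1178 = 0.505093, p̂₂ = 752/1335 = 0.563296.
Pooled p̂ = (595+752)/(1178+1335) = 1347/2513 = 0.536013.
SE = √(0.248703 × 0.00159796) = 0.019935.
z = (0.505093 − 0.563296)/0.019935 = -0.058203/0.019935 = -2.9196.

z = -2.9196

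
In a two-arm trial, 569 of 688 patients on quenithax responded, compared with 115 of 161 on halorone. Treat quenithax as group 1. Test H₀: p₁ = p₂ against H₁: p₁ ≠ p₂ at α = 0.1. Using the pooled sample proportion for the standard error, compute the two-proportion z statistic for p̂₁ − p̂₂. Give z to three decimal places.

z = 3.255

p̂₁ = 569/688 = 0.82703, p̂₂ = 115/161 = 0.71429.
Pooled p̂ = (569+115)/(688+161) = 684/849 = 0.80565.
SE = √(p̂(1−p̂)(1/n₁+1/n₂)) = √(0.80565·0.19435·0.00766467) = √(0.0012001) = 0.03464.
z = (0.82703 − 0.71429)/0.03464 = 0.11274/0.03464 = 3.255.
Two-sided p-value ≈ 2·Φ(−3.255) = 0.0011; since p < α = 0.1, reject H₀.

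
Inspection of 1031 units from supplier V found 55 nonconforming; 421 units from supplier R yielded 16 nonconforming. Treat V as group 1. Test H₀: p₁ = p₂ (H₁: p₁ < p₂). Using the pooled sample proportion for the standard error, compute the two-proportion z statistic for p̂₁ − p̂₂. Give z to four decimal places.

p̂₁ = 55/1031 = 0.0533463, p̂₂ = 16/421 = 0.0380048.
Pooled p̂ = (55+16)/(1031+421) = 71/1452 = 0.0488981.
SE = √(p̂(1−p̂)(1/n₁+1/n₂)) = √(0.0488981·0.9511019·0.00334523) = √(0.000155577) = 0.0124730.
z = (0.0533463 − 0.0380048)/0.0124730 = 0.0153415/0.0124730 = 1.2300.

z = 1.2300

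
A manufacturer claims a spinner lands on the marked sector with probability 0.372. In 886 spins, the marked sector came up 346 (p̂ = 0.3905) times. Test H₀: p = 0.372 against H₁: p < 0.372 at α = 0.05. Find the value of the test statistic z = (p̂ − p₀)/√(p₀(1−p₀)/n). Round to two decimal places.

p̂ = 346/886 = 0.3905.
Under H₀, SE = √(0.372·0.628/886) = √(0.000263675) = 0.0162.
z = (0.3905 − 0.372)/0.0162 = 0.0185/0.0162 = 1.14.
p-value = P(Z < 1.140) ≈ 0.8730. With α = 0.05, fail to reject H₀.

z = 1.14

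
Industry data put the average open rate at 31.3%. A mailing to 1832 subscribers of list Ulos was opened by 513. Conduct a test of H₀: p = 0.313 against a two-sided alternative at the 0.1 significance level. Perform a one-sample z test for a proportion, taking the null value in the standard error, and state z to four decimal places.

p̂ = 513/1832 = 0.2800218.
SE = √(p₀(1−p₀)/n) = √(0.21503/1832) = 0.0108340.
z = (0.2800218 − 0.313)/0.0108340 = -0.0329782/0.0108340 = -3.0440.
p-value = 2·P(Z > 3.044) ≈ 0.0023. With α = 0.1, reject H₀.

z = -3.0440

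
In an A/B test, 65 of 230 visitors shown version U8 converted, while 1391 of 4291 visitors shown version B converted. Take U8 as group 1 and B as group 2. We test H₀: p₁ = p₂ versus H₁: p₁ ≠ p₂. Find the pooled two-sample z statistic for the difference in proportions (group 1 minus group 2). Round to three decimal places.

p̂₁ = 65/230 = 0.28261, p̂₂ = 1391/4291 = 0.32417.
Pooled p̂ = (65+1391)/(230+4291) = 1456/4521 = 0.32205.
SE = √(0.218335 × 0.00458087) = 0.03163.
z = (0.28261 − 0.32417)/0.03163 = -0.04156/0.03163 = -1.314.
p-value = 2·P(Z > 1.314) ≈ 0.1888.

z = -1.314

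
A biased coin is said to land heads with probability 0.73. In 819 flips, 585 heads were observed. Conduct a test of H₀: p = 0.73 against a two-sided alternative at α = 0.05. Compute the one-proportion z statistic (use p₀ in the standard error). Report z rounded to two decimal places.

p̂ = 585/819 ≈ 0.7143.
Standard error under H₀: √(0.73×0.27/819) = 0.0155.
z = (0.7143 − 0.73)/0.0155 = -0.0157/0.0155 = -1.01.
Two-sided p-value ≈ 2·Φ(−1.013) = 0.3111, so at α = 0.05 we fail to reject H₀.

z = -1.01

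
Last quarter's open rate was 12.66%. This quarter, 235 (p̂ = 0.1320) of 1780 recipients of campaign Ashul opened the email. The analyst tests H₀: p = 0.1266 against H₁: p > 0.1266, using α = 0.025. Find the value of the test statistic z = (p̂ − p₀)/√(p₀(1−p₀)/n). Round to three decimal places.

z = 0.688

p̂ = 235/1780 = 0.13202.
SE = √(p₀(1−p₀)/n) = √(0.11057/1780) = 0.00788.
z = (0.13202 − 0.1266)/0.00788 = 0.00542/0.00788 = 0.688.
p-value = P(Z > 0.688) ≈ 0.2457, so at α = 0.025 we fail to reject H₀.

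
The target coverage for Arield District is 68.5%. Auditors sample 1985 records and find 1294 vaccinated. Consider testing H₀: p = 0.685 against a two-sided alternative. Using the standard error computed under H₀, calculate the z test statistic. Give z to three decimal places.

z = -3.176

p̂ = 1294/1985 = 0.651889.
Under H₀, SE = √(0.685·0.315/1985) = √(0.000108703) = 0.010426.
z = (0.651889 − 0.685)/0.010426 = -0.033111/0.010426 = -3.176.
p-value = 2·P(Z > 3.176) ≈ 0.0015.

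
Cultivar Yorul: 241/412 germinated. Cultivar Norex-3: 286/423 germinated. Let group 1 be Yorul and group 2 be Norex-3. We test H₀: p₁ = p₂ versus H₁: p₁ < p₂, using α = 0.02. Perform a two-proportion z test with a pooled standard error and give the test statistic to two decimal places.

p̂₁ = 241/412 ≈ 0.5850, p̂₂ = 286/423 ≈ 0.6761.
Pooled p̂ = (241+286)/(412+423) = 527/835 = 0.6311.
SE = √(0.232803 × 0.00479125) = 0.0334.
z = (0.5850 − 0.6761)/0.0334 = -0.0911/0.0334 = -2.73.
p-value = P(Z < -2.730) ≈ 0.0032; since p < α = 0.02, reject H₀.

z = -2.73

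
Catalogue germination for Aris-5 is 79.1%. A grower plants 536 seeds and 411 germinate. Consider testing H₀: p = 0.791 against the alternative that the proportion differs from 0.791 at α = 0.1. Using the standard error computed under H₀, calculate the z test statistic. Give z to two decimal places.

z = -1.38

p̂ = 411/536 = 0.76679.
SE = √(p₀(1−p₀)/n) = √(0.16532/536) = 0.01756.
z = (0.76679 − 0.791)/0.01756 = -0.02421/0.01756 = -1.38.
Two-sided p-value ≈ 2·Φ(−1.378) = 0.1681. With α = 0.1, fail to reject H₀.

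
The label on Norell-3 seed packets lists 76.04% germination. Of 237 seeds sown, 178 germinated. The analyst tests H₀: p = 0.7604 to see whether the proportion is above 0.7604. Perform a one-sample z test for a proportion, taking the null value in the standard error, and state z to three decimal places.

z = -0.337

p̂ = 178/237 ≈ 0.75105.
Under H₀, SE = √(0.7604·0.2396/237) = √(0.000768742) = 0.02773.
z = (0.75105 − 0.7604)/0.02773 = -0.00935/0.02773 = -0.337.
p-value = P(Z > -0.337) ≈ 0.6320.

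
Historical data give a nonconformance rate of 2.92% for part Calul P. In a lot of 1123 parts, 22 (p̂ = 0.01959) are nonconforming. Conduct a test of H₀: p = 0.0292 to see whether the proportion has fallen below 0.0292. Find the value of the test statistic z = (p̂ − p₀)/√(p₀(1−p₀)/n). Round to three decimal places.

p̂ = 22/1123 ≈ 0.019590.
Under H₀, SE = √(0.0292·0.9708/1123) = √(2.52425e-05) = 0.005024.
z = (0.019590 − 0.0292)/0.005024 = -0.009610/0.005024 = -1.913.

z = -1.913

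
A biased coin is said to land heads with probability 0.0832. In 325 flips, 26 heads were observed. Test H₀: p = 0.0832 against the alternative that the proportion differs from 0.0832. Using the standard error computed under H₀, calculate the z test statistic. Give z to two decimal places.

p̂ = 26/325 ≈ 0.0800.
Under H₀, SE = √(0.0832·0.9168/325) = √(0.000234701) = 0.0153.
z = (0.0800 − 0.0832)/0.0153 = -0.0032/0.0153 = -0.21.
p-value = 2·P(Z > 0.209) ≈ 0.8345.

z = -0.21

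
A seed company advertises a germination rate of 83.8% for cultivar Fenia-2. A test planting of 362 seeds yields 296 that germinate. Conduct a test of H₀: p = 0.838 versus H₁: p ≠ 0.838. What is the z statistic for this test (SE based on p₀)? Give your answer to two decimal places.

z = -1.05

p̂ = 296/362 = 0.8177.
Under H₀, SE = √(0.838·0.162/362) = √(0.000375017) = 0.0194.
z = (0.8177 − 0.838)/0.0194 = -0.0203/0.0194 = -1.05.
p-value = 2·P(Z > 1.049) ≈ 0.2940.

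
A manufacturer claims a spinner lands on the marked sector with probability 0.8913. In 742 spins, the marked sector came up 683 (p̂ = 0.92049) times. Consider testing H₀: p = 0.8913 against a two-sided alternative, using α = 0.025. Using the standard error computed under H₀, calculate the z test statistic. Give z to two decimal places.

p̂ = 683/742 ≈ 0.92049.
SE = √(p₀(1−p₀)/n) = √(0.096884/742) = 0.01143.
z = (0.92049 − 0.8913)/0.01143 = 0.02919/0.01143 = 2.55.
Two-sided p-value ≈ 2·Φ(−2.554) = 0.0106; since p < α = 0.025, reject H₀.

z = 2.55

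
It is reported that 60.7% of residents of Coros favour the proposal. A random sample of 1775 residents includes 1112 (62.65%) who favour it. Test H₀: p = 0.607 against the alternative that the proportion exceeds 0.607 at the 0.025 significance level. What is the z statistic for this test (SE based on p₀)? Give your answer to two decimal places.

p̂ = 1112/1775 ≈ 0.6265.
Standard error under H₀: √(0.607×0.393/1775) = 0.0116.
z = (0.6265 − 0.607)/0.0116 = 0.0195/0.0116 = 1.68.
p-value = P(Z > 1.680) ≈ 0.0465; since p > α = 0.025, fail to reject H₀.

z = 1.68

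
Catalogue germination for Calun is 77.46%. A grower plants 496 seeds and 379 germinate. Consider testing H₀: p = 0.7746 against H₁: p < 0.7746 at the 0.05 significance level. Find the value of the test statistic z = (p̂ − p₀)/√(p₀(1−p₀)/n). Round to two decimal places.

z = -0.56

p̂ = 379/496 = 0.7641.
SE = √(p₀(1−p₀)/n) = √(0.17459/496) = 0.0188.
z = (0.7641 − 0.7746)/0.0188 = -0.0105/0.0188 = -0.56.
p-value = P(Z < -0.559) ≈ 0.2881. With α = 0.05, fail to reject H₀.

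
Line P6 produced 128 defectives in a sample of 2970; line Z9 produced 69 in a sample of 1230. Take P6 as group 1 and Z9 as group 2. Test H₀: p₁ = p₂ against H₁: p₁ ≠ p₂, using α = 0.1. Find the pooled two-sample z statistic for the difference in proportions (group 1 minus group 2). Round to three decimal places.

z = -1.813

p̂₁ = 128/2970 ≈ 0.04310, p̂₂ = 69/1230 ≈ 0.05610.
Pooled p̂ = (128+69)/(2970+1230) = 197/4200 = 0.04690.
SE = √(p̂(1−p̂)(1/n₁+1/n₂)) = √(0.04690·0.95310·0.00114971) = √(5.13974e-05) = 0.00717.
z = (0.04310 − 0.05610)/0.00717 = -0.01300/0.00717 = -1.813.
p-value = 2·P(Z > 1.813) ≈ 0.0698, so at α = 0.1 we reject H₀.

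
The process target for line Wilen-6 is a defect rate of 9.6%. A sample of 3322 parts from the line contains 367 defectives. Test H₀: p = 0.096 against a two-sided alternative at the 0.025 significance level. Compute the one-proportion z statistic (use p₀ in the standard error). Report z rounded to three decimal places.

z = 2.832

p̂ = 367/3322 ≈ 0.110476.
Under H₀, SE = √(0.096·0.904/3322) = √(2.6124e-05) = 0.005111.
z = (0.110476 − 0.096)/0.005111 = 0.014476/0.005111 = 2.832.
Two-sided p-value ≈ 2·Φ(−2.832) = 0.0046, so at α = 0.025 we reject H₀.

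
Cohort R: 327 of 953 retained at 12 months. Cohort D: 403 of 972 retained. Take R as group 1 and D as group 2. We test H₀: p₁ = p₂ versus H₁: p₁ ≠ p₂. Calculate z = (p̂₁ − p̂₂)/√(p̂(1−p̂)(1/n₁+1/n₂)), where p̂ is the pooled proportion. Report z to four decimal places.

z = -3.2318

p̂₁ = 327/953 ≈ 0.343127, p̂₂ = 403/972 ≈ 0.414609.
Pooled p̂ = (327+403)/(953+972) = 730/1925 = 0.379221.
SE = √(0.235412 × 0.00207812) = 0.022118.
z = (0.343127 − 0.414609)/0.022118 = -0.071482/0.022118 = -3.2318.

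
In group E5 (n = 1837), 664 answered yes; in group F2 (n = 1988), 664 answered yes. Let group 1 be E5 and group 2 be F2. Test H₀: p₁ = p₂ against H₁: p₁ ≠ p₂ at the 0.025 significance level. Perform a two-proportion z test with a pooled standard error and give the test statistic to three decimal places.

p̂₁ = 664/1837 ≈ 0.36146, p̂₂ = 664/1988 ≈ 0.33400.
Pooled p̂ = (664+664)/(1837+1988) = 1328/3825 = 0.34719.
SE = √(0.226649 × 0.00104738) = 0.01541.
z = (0.36146 − 0.33400)/0.01541 = 0.02746/0.01541 = 1.782.
p-value = 2·P(Z > 1.782) ≈ 0.0748. With α = 0.025, fail to reject H₀.

z = 1.782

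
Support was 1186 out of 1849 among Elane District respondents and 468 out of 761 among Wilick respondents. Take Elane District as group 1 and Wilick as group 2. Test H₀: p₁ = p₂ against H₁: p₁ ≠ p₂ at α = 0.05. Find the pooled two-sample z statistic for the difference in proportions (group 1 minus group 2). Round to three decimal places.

z = 1.275

p̂₁ = 1186/1849 = 0.64143, p̂₂ = 468/761 = 0.61498.
Pooled p̂ = (1186+468)/(1849+761) = 1654/2610 = 0.63372.
SE = √(0.23212 × 0.00185489) = 0.02075.
z = (0.64143 − 0.61498)/0.02075 = 0.02645/0.02075 = 1.275.
p-value = 2·P(Z > 1.275) ≈ 0.2025; since p > α = 0.05, fail to reject H₀.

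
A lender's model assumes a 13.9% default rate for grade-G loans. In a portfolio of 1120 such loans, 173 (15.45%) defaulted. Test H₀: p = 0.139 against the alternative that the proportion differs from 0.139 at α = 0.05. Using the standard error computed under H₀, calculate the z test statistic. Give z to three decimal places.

z = 1.496

p̂ = 173/1120 = 0.154464.
Under H₀, SE = √(0.139·0.861/1120) = √(0.000106856) = 0.010337.
z = (0.154464 − 0.139)/0.010337 = 0.015464/0.010337 = 1.496.
Two-sided p-value ≈ 2·Φ(−1.496) = 0.1347, so at α = 0.05 we fail to reject H₀.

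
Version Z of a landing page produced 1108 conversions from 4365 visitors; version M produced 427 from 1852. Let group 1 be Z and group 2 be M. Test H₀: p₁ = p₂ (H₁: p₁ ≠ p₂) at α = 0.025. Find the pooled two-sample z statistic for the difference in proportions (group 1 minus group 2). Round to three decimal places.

z = 1.946

p̂₁ = 1108/4365 = 0.25384, p̂₂ = 427/1852 = 0.23056.
Pooled p̂ = (1108+427)/(4365+1852) = 1535/6217 = 0.24690.
SE = √(0.185942 × 0.000769052) = 0.01196.
z = (0.25384 − 0.23056)/0.01196 = 0.02328/0.01196 = 1.946.
Two-sided p-value ≈ 2·Φ(−1.946) = 0.0516. With α = 0.025, fail to reject H₀.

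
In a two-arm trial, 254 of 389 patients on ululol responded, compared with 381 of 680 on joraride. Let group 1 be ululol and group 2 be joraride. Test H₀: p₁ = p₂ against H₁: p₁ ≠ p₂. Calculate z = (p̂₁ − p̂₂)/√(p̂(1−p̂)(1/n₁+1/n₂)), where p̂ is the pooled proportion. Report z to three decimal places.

p̂₁ = 254/389 = 0.65296, p̂₂ = 381/680 = 0.56029.
Pooled p̂ = (254+381)/(389+680) = 635/1069 = 0.59401.
SE = √(0.241162 × 0.00404128) = 0.03122.
z = (0.65296 − 0.56029)/0.03122 = 0.09267/0.03122 = 2.968.

z = 2.968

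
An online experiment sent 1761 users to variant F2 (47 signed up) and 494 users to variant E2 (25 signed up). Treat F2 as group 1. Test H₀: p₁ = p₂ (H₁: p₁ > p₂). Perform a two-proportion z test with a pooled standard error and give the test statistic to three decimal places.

p̂₁ = 47/1761 = 0.026689, p̂₂ = 25/494 = 0.050607.
Pooled p̂ = (47+25)/(1761+494) = 72/2255 = 0.031929.
SE = √(p̂(1−p̂)(1/n₁+1/n₂)) = √(0.031929·0.968071·0.00259215) = √(8.01223e-05) = 0.008951.
z = (0.026689 − 0.050607)/0.008951 = -0.023918/0.008951 = -2.672.

z = -2.672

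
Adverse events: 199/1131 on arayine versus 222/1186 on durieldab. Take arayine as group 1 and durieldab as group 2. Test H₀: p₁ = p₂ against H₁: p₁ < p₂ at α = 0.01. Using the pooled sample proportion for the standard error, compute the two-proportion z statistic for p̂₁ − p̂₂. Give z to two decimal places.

z = -0.70

p̂₁ = 199/1131 ≈ 0.1760, p̂₂ = 222/1186 ≈ 0.1872.
Pooled p̂ = (199+222)/(1131+1186) = 421/2317 = 0.1817.
SE = √(0.148685 × 0.00172734) = 0.0160.
z = (0.1760 − 0.1872)/0.0160 = -0.0112/0.0160 = -0.70.
p-value = P(Z < -0.701) ≈ 0.2417. With α = 0.01, fail to reject H₀.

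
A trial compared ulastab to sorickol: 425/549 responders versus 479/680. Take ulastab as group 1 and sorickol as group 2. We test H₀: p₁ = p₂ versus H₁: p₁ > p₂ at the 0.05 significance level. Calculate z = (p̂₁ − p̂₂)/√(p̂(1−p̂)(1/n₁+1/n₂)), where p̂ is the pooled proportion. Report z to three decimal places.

z = 2.755

p̂₁ = 425/549 = 0.77413, p̂₂ = 479/680 = 0.70441.
Pooled p̂ = (425+479)/(549+680) = 904/1229 = 0.73556.
SE = √(p̂(1−p̂)(1/n₁+1/n₂)) = √(0.73556·0.26444·0.00329208) = √(0.000640352) = 0.02531.
z = (0.77413 − 0.70441)/0.02531 = 0.06972/0.02531 = 2.755.
p-value = P(Z > 2.755) ≈ 0.0029, so at α = 0.05 we reject H₀.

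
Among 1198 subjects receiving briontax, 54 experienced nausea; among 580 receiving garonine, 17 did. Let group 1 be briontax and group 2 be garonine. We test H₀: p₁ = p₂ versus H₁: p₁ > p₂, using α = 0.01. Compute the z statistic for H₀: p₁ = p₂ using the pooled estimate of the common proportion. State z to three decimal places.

p̂₁ = 54/1198 ≈ 0.045075, p̂₂ = 17/580 ≈ 0.029310.
Pooled p̂ = (54+17)/(1198+580) = 71/1778 = 0.039933.
SE = √(p̂(1−p̂)(1/n₁+1/n₂)) = √(0.039933·0.960067·0.00255886) = √(9.81014e-05) = 0.009905.
z = (0.045075 − 0.029310)/0.009905 = 0.015765/0.009905 = 1.592.
p-value = P(Z > 1.592) ≈ 0.0557, so at α = 0.01 we fail to reject H₀.

z = 1.592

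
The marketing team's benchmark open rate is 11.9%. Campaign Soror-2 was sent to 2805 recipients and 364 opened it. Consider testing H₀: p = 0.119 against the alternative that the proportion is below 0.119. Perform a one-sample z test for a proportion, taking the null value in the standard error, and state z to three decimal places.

p̂ = 364/2805 ≈ 0.129768.
SE = √(p₀(1−p₀)/n) = √(0.10484/2805) = 0.006114.
z = (0.129768 − 0.119)/0.006114 = 0.010768/0.006114 = 1.761.

z = 1.761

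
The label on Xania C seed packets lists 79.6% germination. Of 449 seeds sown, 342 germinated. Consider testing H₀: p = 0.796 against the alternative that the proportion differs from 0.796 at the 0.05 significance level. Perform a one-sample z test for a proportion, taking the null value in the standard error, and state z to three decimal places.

p̂ = 342/449 = 0.76169.
SE = √(p₀(1−p₀)/n) = √(0.16238/449) = 0.01902.
z = (0.76169 − 0.796)/0.01902 = -0.03431/0.01902 = -1.804.
p-value = 2·P(Z > 1.804) ≈ 0.0712. With α = 0.05, fail to reject H₀.

z = -1.804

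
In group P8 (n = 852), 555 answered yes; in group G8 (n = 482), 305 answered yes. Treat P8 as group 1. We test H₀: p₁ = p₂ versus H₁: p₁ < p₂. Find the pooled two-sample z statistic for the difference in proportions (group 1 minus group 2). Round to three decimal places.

p̂₁ = 555/852 = 0.65141, p̂₂ = 305/482 = 0.63278.
Pooled p̂ = (555+305)/(852+482) = 860/1334 = 0.64468.
SE = √(p̂(1−p̂)(1/n₁+1/n₂)) = √(0.64468·0.35532·0.0032484) = √(0.000744105) = 0.02728.
z = (0.65141 − 0.63278)/0.02728 = 0.01863/0.02728 = 0.683.

z = 0.683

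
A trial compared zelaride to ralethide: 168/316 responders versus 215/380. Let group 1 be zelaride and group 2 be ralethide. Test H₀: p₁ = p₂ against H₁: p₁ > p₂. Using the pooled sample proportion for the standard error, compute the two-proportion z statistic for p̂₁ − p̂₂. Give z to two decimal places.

z = -0.90

p̂₁ = 168/316 ≈ 0.5316, p̂₂ = 215/380 ≈ 0.5658.
Pooled p̂ = (168+215)/(316+380) = 383/696 = 0.5503.
SE = √(0.247471 × 0.00579614) = 0.0379.
z = (0.5316 − 0.5658)/0.0379 = -0.0342/0.0379 = -0.90.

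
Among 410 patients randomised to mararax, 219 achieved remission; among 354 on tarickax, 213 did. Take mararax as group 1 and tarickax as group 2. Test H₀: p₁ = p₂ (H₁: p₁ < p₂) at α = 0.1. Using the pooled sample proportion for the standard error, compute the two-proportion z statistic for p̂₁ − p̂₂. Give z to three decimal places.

z = -1.878

p̂₁ = 219/410 = 0.53415, p̂₂ = 213/354 = 0.60169.
Pooled p̂ = (219+213)/(410+354) = 432/764 = 0.56545.
SE = √(p̂(1−p̂)(1/n₁+1/n₂)) = √(0.56545·0.43455·0.00526388) = √(0.00129343) = 0.03596.
z = (0.53415 − 0.60169)/0.03596 = -0.06754/0.03596 = -1.878.
p-value = P(Z < -1.878) ≈ 0.0302; since p < α = 0.1, reject H₀.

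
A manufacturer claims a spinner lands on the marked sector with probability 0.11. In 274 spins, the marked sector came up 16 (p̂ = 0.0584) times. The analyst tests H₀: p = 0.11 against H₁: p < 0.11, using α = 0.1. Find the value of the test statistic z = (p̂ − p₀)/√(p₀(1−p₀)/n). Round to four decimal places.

p̂ = 16/274 ≈ 0.0583942.
Standard error under H₀: √(0.11×0.89/274) = 0.0189024.
z = (0.0583942 − 0.11)/0.0189024 = -0.0516058/0.0189024 = -2.7301.
p-value = P(Z < -2.730) ≈ 0.0032; since p < α = 0.1, reject H₀.

z = -2.7301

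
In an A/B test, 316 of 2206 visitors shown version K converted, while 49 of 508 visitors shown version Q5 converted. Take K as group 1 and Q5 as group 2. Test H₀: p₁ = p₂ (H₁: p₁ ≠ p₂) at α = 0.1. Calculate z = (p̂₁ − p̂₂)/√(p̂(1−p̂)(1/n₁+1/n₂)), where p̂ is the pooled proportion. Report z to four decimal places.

p̂₁ = 316/2206 ≈ 0.143246, p̂₂ = 49/508 ≈ 0.096457.
Pooled p̂ = (316+49)/(2206+508) = 365/2714 = 0.134488.
SE = √(0.116401 × 0.00242181) = 0.016790.
z = (0.143246 − 0.096457)/0.016790 = 0.046789/0.016790 = 2.7867.
p-value = 2·P(Z > 2.787) ≈ 0.0053. With α = 0.1, reject H₀.

z = 2.7867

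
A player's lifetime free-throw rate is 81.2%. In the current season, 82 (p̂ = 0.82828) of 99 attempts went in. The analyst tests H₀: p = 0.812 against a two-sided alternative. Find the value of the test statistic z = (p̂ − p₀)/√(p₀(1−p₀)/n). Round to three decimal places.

z = 0.415

p̂ = 82/99 = 0.82828.
Under H₀, SE = √(0.812·0.188/99) = √(0.00154198) = 0.03927.
z = (0.82828 − 0.812)/0.03927 = 0.01628/0.03927 = 0.415.
Two-sided p-value ≈ 2·Φ(−0.415) = 0.6784.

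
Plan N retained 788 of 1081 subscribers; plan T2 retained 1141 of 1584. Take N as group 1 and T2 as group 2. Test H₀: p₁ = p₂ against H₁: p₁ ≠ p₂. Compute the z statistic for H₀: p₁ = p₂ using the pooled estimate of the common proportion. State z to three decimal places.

z = 0.489

p̂₁ = 788/1081 ≈ 0.72895, p̂₂ = 1141/1584 ≈ 0.72033.
Pooled p̂ = (788+1141)/(1081+1584) = 1929/2665 = 0.72383.
SE = √(0.199901 × 0.00155638) = 0.01764.
z = (0.72895 − 0.72033)/0.01764 = 0.00862/0.01764 = 0.489.
p-value = 2·P(Z > 0.489) ≈ 0.6248.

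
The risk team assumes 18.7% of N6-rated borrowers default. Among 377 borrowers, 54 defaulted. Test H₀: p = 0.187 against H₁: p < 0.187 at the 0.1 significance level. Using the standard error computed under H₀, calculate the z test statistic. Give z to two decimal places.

z = -2.18

p̂ = 54/377 ≈ 0.1432.
Under H₀, SE = √(0.187·0.813/377) = √(0.000403265) = 0.0201.
z = (0.1432 − 0.187)/0.0201 = -0.0438/0.0201 = -2.18.
p-value = P(Z < -2.179) ≈ 0.0147; since p < α = 0.1, reject H₀.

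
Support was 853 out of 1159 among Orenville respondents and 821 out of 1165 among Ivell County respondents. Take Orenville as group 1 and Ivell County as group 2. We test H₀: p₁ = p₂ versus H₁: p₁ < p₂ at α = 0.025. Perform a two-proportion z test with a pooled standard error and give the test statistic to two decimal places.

p̂₁ = 853/1159 ≈ 0.7360, p̂₂ = 821/1165 ≈ 0.7047.
Pooled p̂ = (853+821)/(1159+1165) = 1674/2324 = 0.7203.
SE = √(p̂(1−p̂)(1/n₁+1/n₂)) = √(0.7203·0.2797·0.00172118) = √(0.000346755) = 0.0186.
z = (0.7360 − 0.7047)/0.0186 = 0.0313/0.0186 = 1.68.
p-value = P(Z < 1.679) ≈ 0.9534, so at α = 0.025 we fail to reject H₀.

z = 1.68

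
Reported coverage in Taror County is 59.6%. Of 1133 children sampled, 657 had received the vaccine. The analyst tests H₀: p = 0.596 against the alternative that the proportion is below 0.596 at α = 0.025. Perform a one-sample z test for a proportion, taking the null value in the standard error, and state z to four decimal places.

p̂ = 657/1133 ≈ 0.5798764.
SE = √(p₀(1−p₀)/n) = √(0.24078/1133) = 0.0145780.
z = (0.5798764 − 0.596)/0.0145780 = -0.0161236/0.0145780 = -1.1060.
p-value = P(Z < -1.106) ≈ 0.1344, so at α = 0.025 we fail to reject H₀.

z = -1.1060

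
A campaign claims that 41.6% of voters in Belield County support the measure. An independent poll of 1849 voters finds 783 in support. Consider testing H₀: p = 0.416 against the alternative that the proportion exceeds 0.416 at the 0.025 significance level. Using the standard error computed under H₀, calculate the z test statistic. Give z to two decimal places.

p̂ = 783/1849 = 0.4235.
SE = √(p₀(1−p₀)/n) = √(0.24294/1849) = 0.0115.
z = (0.4235 − 0.416)/0.0115 = 0.0075/0.0115 = 0.65.
p-value = P(Z > 0.652) ≈ 0.2572; since p > α = 0.025, fail to reject H₀.

z = 0.65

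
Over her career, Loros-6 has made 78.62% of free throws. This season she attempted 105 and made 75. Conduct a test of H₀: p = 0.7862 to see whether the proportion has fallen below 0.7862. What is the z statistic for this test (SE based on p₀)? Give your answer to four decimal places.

z = -1.7974

p̂ = 75/105 ≈ 0.714286.
Under H₀, SE = √(0.7862·0.2138/105) = √(0.00160085) = 0.040011.
z = (0.714286 − 0.7862)/0.040011 = -0.071914/0.040011 = -1.7974.
p-value = P(Z < -1.797) ≈ 0.0361.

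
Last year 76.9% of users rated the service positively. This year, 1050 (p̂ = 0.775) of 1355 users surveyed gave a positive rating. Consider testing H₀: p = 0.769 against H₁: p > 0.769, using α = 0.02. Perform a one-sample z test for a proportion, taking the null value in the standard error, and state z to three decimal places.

z = 0.516

p̂ = 1050/1355 ≈ 0.77491.
Under H₀, SE = √(0.769·0.231/1355) = √(0.000131099) = 0.01145.
z = (0.77491 − 0.769)/0.01145 = 0.00591/0.01145 = 0.516.
p-value = P(Z > 0.516) ≈ 0.3029; since p > α = 0.02, fail to reject H₀.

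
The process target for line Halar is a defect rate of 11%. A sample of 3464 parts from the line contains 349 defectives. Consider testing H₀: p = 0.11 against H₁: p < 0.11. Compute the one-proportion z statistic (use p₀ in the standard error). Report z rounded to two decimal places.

p̂ = 349/3464 = 0.1008.
Under H₀, SE = √(0.11·0.89/3464) = √(2.82621e-05) = 0.0053.
z = (0.1008 − 0.11)/0.0053 = -0.0092/0.0053 = -1.74.
p-value = P(Z < -1.740) ≈ 0.0409.

z = -1.74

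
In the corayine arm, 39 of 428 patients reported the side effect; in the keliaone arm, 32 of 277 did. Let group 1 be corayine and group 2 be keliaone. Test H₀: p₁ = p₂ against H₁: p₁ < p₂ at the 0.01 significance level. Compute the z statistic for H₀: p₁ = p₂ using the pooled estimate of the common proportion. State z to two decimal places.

p̂₁ = 39/428 ≈ 0.0911, p̂₂ = 32/277 ≈ 0.1155.
Pooled p̂ = (39+32)/(428+277) = 71/705 = 0.1007.
SE = √(p̂(1−p̂)(1/n₁+1/n₂)) = √(0.1007·0.8993·0.00594656) = √(0.000538561) = 0.0232.
z = (0.0911 − 0.1155)/0.0232 = -0.0244/0.0232 = -1.05.
p-value = P(Z < -1.051) ≈ 0.1465, so at α = 0.01 we fail to reject H₀.

z = -1.05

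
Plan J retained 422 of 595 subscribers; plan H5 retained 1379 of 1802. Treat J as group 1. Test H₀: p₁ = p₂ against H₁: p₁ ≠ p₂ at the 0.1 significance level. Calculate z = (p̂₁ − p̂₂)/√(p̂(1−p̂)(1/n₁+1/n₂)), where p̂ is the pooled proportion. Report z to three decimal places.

p̂₁ = 422/595 ≈ 0.70924, p̂₂ = 1379/1802 ≈ 0.76526.
Pooled p̂ = (422+1379)/(595+1802) = 1801/2397 = 0.75136.
SE = √(p̂(1−p̂)(1/n₁+1/n₂)) = √(0.75136·0.24864·0.00223561) = √(0.000417657) = 0.02044.
z = (0.70924 − 0.76526)/0.02044 = -0.05602/0.02044 = -2.741.
p-value = 2·P(Z > 2.741) ≈ 0.0061, so at α = 0.1 we reject H₀.

z = -2.741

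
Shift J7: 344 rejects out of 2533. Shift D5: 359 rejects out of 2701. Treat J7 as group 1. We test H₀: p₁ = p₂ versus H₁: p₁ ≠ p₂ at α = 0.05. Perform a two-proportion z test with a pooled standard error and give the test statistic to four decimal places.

z = 0.3068

p̂₁ = 344/2533 ≈ 0.135807, p̂₂ = 359/2701 ≈ 0.132914.
Pooled p̂ = (344+359)/(2533+2701) = 703/5234 = 0.134314.
SE = √(p̂(1−p̂)(1/n₁+1/n₂)) = √(0.134314·0.865686·0.000765022) = √(8.8952e-05) = 0.009431.
z = (0.135807 − 0.132914)/0.009431 = 0.002893/0.009431 = 0.3068.
p-value = 2·P(Z > 0.307) ≈ 0.7590, so at α = 0.05 we fail to reject H₀.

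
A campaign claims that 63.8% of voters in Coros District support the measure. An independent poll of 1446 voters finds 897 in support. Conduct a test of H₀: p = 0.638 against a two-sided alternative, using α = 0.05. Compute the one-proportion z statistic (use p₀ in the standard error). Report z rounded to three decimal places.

z = -1.398

p̂ = 897/1446 ≈ 0.62033.
Standard error under H₀: √(0.638×0.362/1446) = 0.01264.
z = (0.62033 − 0.638)/0.01264 = -0.01767/0.01264 = -1.398.
Two-sided p-value ≈ 2·Φ(−1.398) = 0.1621, so at α = 0.05 we fail to reject H₀.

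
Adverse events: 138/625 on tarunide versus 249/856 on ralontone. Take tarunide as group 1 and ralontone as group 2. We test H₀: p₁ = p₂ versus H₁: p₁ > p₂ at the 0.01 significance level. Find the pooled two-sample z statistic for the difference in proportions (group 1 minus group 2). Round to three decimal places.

z = -3.032

p̂₁ = 138/625 = 0.22080, p̂₂ = 249/856 = 0.29089.
Pooled p̂ = (138+249)/(625+856) = 387/1481 = 0.26131.
SE = √(0.193027 × 0.00276822) = 0.02312.
z = (0.22080 − 0.29089)/0.02312 = -0.07009/0.02312 = -3.032.
p-value = P(Z > -3.032) ≈ 0.9988; since p > α = 0.01, fail to reject H₀.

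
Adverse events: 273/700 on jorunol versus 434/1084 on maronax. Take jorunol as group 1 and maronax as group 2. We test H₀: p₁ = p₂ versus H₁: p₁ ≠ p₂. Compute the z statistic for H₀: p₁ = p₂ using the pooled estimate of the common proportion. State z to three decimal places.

z = -0.437

p̂₁ = 273/700 = 0.39000, p̂₂ = 434/1084 = 0.40037.
Pooled p̂ = (273+434)/(700+1084) = 707/1784 = 0.39630.
SE = √(p̂(1−p̂)(1/n₁+1/n₂)) = √(0.39630·0.60370·0.00235108) = √(0.000562488) = 0.02372.
z = (0.39000 − 0.40037)/0.02372 = -0.01037/0.02372 = -0.437.
Two-sided p-value ≈ 2·Φ(−0.437) = 0.6620.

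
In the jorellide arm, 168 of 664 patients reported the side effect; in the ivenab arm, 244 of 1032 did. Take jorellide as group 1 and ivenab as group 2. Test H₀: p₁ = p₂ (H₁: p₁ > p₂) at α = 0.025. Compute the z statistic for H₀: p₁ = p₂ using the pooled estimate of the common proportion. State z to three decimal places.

z = 0.777

p̂₁ = 168/664 ≈ 0.25301, p̂₂ = 244/1032 ≈ 0.23643.
Pooled p̂ = (168+244)/(664+1032) = 412/1696 = 0.24292.
SE = √(p̂(1−p̂)(1/n₁+1/n₂)) = √(0.24292·0.75708·0.00247502) = √(0.000455186) = 0.02134.
z = (0.25301 − 0.23643)/0.02134 = 0.01658/0.02134 = 0.777.
p-value = P(Z > 0.777) ≈ 0.2186; since p > α = 0.025, fail to reject H₀.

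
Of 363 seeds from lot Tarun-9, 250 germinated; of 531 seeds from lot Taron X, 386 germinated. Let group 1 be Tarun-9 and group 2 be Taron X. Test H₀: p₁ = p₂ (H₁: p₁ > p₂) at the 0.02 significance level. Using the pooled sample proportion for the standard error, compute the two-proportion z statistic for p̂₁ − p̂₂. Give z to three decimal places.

p̂₁ = 250/363 = 0.688705, p̂₂ = 386/531 = 0.726930.
Pooled p̂ = (250+386)/(363+531) = 636/894 = 0.711409.
SE = √(p̂(1−p̂)(1/n₁+1/n₂)) = √(0.711409·0.288591·0.00463806) = √(0.000952222) = 0.030858.
z = (0.688705 − 0.726930)/0.030858 = -0.038225/0.030858 = -1.239.
p-value = P(Z > -1.239) ≈ 0.8923; since p > α = 0.02, fail to reject H₀.

z = -1.239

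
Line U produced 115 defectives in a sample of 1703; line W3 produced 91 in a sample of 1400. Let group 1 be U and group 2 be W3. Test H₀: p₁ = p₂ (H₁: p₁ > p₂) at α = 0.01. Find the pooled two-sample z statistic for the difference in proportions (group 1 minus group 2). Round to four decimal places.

z = 0.2815

p̂₁ = 115/1703 = 0.067528, p̂₂ = 91/1400 = 0.065000.
Pooled p̂ = (115+91)/(1703+1400) = 206/3103 = 0.066387.
SE = √(p̂(1−p̂)(1/n₁+1/n₂)) = √(0.066387·0.933613·0.00130148) = √(8.06661e-05) = 0.008981.
z = (0.067528 − 0.065000)/0.008981 = 0.002528/0.008981 = 0.2815.
p-value = P(Z > 0.281) ≈ 0.3892; since p > α = 0.01, fail to reject H₀.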